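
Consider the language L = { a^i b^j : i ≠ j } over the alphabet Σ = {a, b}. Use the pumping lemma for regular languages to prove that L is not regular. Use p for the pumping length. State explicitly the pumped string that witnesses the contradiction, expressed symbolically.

a^{p+p!} b^{p+p!}

Assume L is regular. Let p be the pumping length given by the pumping lemma.
Choose w = a^p b^{p+p!}. Since p ≠ p+p!, w ∈ L; and |w| ≥ p.
Write w = xyz as guaranteed by the lemma, with |xy| ≤ p and y is nonempty.
Because |xy| ≤ p and w begins with p copies of a, we have y = a^k with 1 ≤ k ≤ p.
Since 1 ≤ k ≤ p, k divides p!; set t = 1 + p!/k. Then xy^t z has p + (p!/k)·k = p + p! copies of a. Now the a-count equals the b-count, so i ≠ j fails. So xy^t z = a^{p+p!} b^{p+p!} ∉ L.
This contradicts the pumping lemma, so L is not regular.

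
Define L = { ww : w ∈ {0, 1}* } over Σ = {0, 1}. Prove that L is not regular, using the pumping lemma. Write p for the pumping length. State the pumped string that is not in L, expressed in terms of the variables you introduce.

0^{p+k} 1^p 0^p 1^p

Assume L is regular; let p be its pumping constant.
Take w = 0^p 1^p 0^p 1^p = uu where u = 0^p1^p; then w ∈ L and |w| = 4p ≥ p.
Write w = xyz as guaranteed by the lemma, with |xy| ≤ p and |y| ≥ 1.
The first p characters of w are 0's, so xy (and hence y) consists only of 0's. Write y = 0^k, 1 ≤ k ≤ p.
Pump with i = 2: xy^2z = 0^{p+k} 1^p 0^p 1^p, of length 4p+k. Suppose this equals vv. The string starts with 0 and ends with 1, so v does too; thus the boundary between the two copies of v is a 1→0 transition. There is exactly one such transition, at position 2p+k, so |v| = 2p+k and |vv| = 4p+2k ≠ 4p+k since k ≥ 1. So xy^2z ∉ L.
This is a contradiction; hence L is not regular.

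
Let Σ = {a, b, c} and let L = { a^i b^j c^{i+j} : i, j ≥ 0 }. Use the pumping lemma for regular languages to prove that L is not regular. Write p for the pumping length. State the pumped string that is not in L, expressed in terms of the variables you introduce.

a^{p+k} b^p c^{2p}

Suppose for contradiction that L is regular, and let p be the pumping length.
Take w = a^p b^p c^{2p} ∈ L (with i=j=p, i+j=2p), |w| = 4p ≥ p.
Write w = xyz as guaranteed by the lemma, with |xy| ≤ p and y is nonempty.
Because |xy| ≤ p and w begins with p copies of a, we have y = a^k with 1 ≤ k ≤ p.
Consider xy^2z = a^{p+k} b^p c^{2p}. Now the a- and b-counts sum to 2p+k, but the c-count is 2p ≠ 2p+k. So xy^2z ∉ L.
Contradiction. Therefore L is not regular.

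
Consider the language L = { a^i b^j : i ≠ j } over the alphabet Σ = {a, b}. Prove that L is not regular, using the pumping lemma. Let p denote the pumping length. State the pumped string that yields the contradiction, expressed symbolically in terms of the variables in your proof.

a^{p+p!} b^{p+p!}

Assume L is regular; let p be its pumping constant.
Choose w = a^p b^{p+p!}. Since p ≠ p+p!, w ∈ L; and |w| ≥ p.
By the pumping lemma, w = xyz with |xy| ≤ p and |y| ≥ 1.
The first p characters of w are a's, so xy (and hence y) consists only of a's. Write y = a^k, 1 ≤ k ≤ p.
Since 1 ≤ k ≤ p, k divides p!; set t = 1 + p!/k. Then xy^t z has p + (p!/k)·k = p + p! copies of a. Now the a-count equals the b-count, so i ≠ j fails. So xy^t z = a^{p+p!} b^{p+p!} ∉ L.
This contradicts the pumping lemma, so L is not regular.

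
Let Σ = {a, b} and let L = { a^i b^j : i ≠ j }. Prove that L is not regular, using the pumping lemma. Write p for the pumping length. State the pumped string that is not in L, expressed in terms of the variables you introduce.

Suppose for contradiction that L is regular, and let p be the pumping length.
Choose w = a^p b^{p+p!}. Since p ≠ p+p!, w ∈ L; and |w| ≥ p.
By the pumping lemma, w = xyz with |xy| ≤ p and |y| ≥ 1.
Since the first p symbols of w are all a's and |xy| ≤ p, y lies entirely in the leading a-block: y = a^k for some k with 1 ≤ k ≤ p.
Since 1 ≤ k ≤ p, k divides p!; set t = 1 + p!/k. Then xy^t z has p + (p!/k)·k = p + p! copies of a. Now the a-count equals the b-count, so i ≠ j fails. So xy^t z = a^{p+p!} b^{p+p!} ∉ L.
This is a contradiction; hence L is not regular.

a^{p+p!} b^{p+p!}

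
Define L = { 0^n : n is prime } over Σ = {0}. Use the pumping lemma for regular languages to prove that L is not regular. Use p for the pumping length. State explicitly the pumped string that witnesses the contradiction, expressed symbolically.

Assume L is regular. Let p be the pumping length given by the pumping lemma.
Let q be a prime with q ≥ p+2 (infinitely many primes exist), and take w = 0^q ∈ L with |w| = q ≥ p.
The pumping lemma gives a decomposition w = xyz where |xy| ≤ p and |y| ≥ 1.
Then y = 0^k for some k with 1 ≤ k ≤ p.
Since 1 ≤ k ≤ p, |xz| = q-k. Pump with i = q+1: |xy^{q+1}z| = (q-k)+(q+1)k = q+qk = q(1+k), which is composite (both factors ≥ 2). So xy^{q+1}z = 0^{q(1+k)} ∉ L.
This contradicts the pumping lemma, so L is not regular.

0^{q(1+k)}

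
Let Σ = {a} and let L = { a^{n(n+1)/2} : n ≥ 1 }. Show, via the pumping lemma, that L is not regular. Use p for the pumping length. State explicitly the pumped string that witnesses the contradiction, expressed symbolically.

Suppose for contradiction that L is regular, and let p be the pumping length.
Take w = a^{p(p+1)/2} ∈ L with |w| = p(p+1)/2 ≥ p.
By the pumping lemma, w = xyz with |xy| ≤ p and |y| ≥ 1.
Then y = a^k for some k with 1 ≤ k ≤ p.
Pump with i = 2: xy^2z = a^{p(p+1)/2+k}. Since 1 ≤ k ≤ p, p(p+1)/2 < p(p+1)/2+k ≤ p(p+1)/2+p < (p+1)(p+2)/2, so p(p+1)/2+k is strictly between consecutive triangular numbers. So xy^2z ∉ L.
This contradicts the pumping lemma, so L is not regular.

a^{p(p+1)/2+k}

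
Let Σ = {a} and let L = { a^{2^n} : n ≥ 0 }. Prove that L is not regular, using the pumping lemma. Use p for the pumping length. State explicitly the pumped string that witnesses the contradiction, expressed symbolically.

Assume L is regular. Let p be the pumping length given by the pumping lemma.
Take w = a^{2^p} ∈ L with |w| = 2^p ≥ p.
The pumping lemma gives a decomposition w = xyz where |xy| ≤ p and |y| ≥ 1.
Then y = a^k for some k with 1 ≤ k ≤ p.
Pump with i = 2: xy^2z = a^{2^p+k}. Since 1 ≤ k ≤ p < 2^p, we have 2^p < 2^p+k < 2^{p+1}, so 2^p+k is not a power of 2. So xy^2z ∉ L.
This is a contradiction; hence L is not regular.

a^{2^p+k}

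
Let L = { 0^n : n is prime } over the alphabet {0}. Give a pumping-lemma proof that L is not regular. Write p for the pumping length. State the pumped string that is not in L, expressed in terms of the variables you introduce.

0^{q(1+k)}

Toward a contradiction, assume L is regular with pumping length p.
Let q be a prime with q ≥ p+2 (infinitely many primes exist), and take w = 0^q ∈ L with |w| = q ≥ p.
Write w = xyz as guaranteed by the lemma, with |xy| ≤ p and y is nonempty.
Then y = 0^k for some k with 1 ≤ k ≤ p.
Since 1 ≤ k ≤ p, |xz| = q-k. Pump with i = q+1: |xy^{q+1}z| = (q-k)+(q+1)k = q+qk = q(1+k), which is composite (both factors ≥ 2). So xy^{q+1}z = 0^{q(1+k)} ∉ L.
This contradicts the pumping lemma, so L is not regular.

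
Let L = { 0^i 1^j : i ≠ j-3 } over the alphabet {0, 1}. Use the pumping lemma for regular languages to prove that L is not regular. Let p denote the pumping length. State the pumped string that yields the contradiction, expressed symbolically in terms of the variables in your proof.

Assume L is regular. Let p be the pumping length given by the pumping lemma.
Choose w = 0^p 1^{p+p!+3}. Since p ≠ (p+p!+3)-3 = p+p!, w ∈ L; and |w| ≥ p.
Write w = xyz as guaranteed by the lemma, with |xy| ≤ p and |y| > 0.
Because |xy| ≤ p and w begins with p copies of 0, we have y = 0^k with 1 ≤ k ≤ p.
Since 1 ≤ k ≤ p, k divides p!; set t = 1 + p!/k. Then xy^t z has p + (p!/k)·k = p + p! copies of 0. Now the 0-count is p+p! and (1-count)-3 = (p+p!+3)-3 = p+p!, so i ≠ j-3 fails. So xy^t z = 0^{p+p!} 1^{p+p!+3} ∉ L.
Contradiction. Therefore L is not regular.

0^{p+p!} 1^{p+p!+3}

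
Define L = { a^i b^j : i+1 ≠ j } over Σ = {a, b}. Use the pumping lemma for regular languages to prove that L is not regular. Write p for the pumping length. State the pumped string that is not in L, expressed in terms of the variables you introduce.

Suppose for contradiction that L is regular, and let p be the pumping length.
Choose w = a^p b^{p+p!+1}. Since p ≠ (p+p!+1)-1 = p+p!, w ∈ L; and |w| ≥ p.
By the pumping lemma, w = xyz with |xy| ≤ p and y is nonempty.
The first p characters of w are a's, so xy (and hence y) consists only of a's. Write y = a^k, 1 ≤ k ≤ p.
Since 1 ≤ k ≤ p, k divides p!; set t = 1 + p!/k. Then xy^t z has p + (p!/k)·k = p + p! copies of a. Now the a-count is p+p! and (b-count)-1 = (p+p!+1)-1 = p+p!, so i+1 ≠ j fails. So xy^t z = a^{p+p!} b^{p+p!+1} ∉ L.
This is a contradiction; hence L is not regular.

a^{p+p!} b^{p+p!+1}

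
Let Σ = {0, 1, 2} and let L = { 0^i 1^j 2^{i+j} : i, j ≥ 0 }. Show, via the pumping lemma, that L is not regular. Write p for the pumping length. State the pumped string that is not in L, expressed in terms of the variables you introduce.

Assume L is regular; let p be its pumping constant.
Take w = 0^p 1^p 2^{2p} ∈ L (with i=j=p, i+j=2p), |w| = 4p ≥ p.
The pumping lemma gives a decomposition w = xyz where |xy| ≤ p and |y| > 0.
Since the first p symbols of w are all 0's and |xy| ≤ p, y lies entirely in the leading 0-block: y = 0^k for some k with 1 ≤ k ≤ p.
Consider xy^2z = 0^{p+k} 1^p 2^{2p}. Now the 0- and 1-counts sum to 2p+k, but the 2-count is 2p ≠ 2p+k. So xy^2z ∉ L.
Contradiction. Therefore L is not regular.

0^{p+k} 1^p 2^{2p}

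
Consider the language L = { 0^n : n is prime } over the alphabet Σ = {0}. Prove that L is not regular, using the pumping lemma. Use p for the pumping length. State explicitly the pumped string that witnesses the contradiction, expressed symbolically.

Assume L is regular; let p be its pumping constant.
Let q be a prime with q ≥ p+2 (infinitely many primes exist), and take w = 0^q ∈ L with |w| = q ≥ p.
Write w = xyz as guaranteed by the lemma, with |xy| ≤ p and y is nonempty.
Then y = 0^k for some k with 1 ≤ k ≤ p.
Since 1 ≤ k ≤ p, |xz| = q-k. Pump with i = q+1: |xy^{q+1}z| = (q-k)+(q+1)k = q+qk = q(1+k), which is composite (both factors ≥ 2). So xy^{q+1}z = 0^{q(1+k)} ∉ L.
This contradicts the pumping lemma, so L is not regular.

0^{q(1+k)}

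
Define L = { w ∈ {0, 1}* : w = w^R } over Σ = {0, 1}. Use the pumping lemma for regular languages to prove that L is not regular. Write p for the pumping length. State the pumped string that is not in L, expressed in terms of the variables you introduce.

0^{p+k} 1 0^p

Suppose for contradiction that L is regular, and let p be the pumping length.
Take w = 0^p 1 0^p, a palindrome of length 2p+1 ≥ p.
The pumping lemma gives a decomposition w = xyz where |xy| ≤ p and |y| ≥ 1.
Since the first p symbols of w are all 0's and |xy| ≤ p, y lies entirely in the leading 0-block: y = 0^k for some k with 1 ≤ k ≤ p.
Pump with i = 2: xy^2z = 0^{p+k} 1 0^p. Its reverse is 0^p 1 0^{p+k}, which differs from xy^2z since k ≥ 1. So xy^2z is not a palindrome and xy^2z ∉ L.
This contradicts the pumping lemma, so L is not regular.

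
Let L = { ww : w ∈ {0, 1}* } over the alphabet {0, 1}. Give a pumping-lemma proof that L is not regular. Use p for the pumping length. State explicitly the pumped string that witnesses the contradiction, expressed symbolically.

0^{p+k} 1^p 0^p 1^p

Assume L is regular. Let p be the pumping length given by the pumping lemma.
Take w = 0^p 1^p 0^p 1^p = uu where u = 0^p1^p; then w ∈ L and |w| = 4p ≥ p.
The pumping lemma gives a decomposition w = xyz where |xy| ≤ p and |y| ≥ 1.
Since the first p symbols of w are all 0's and |xy| ≤ p, y lies entirely in the leading 0-block: y = 0^k for some k with 1 ≤ k ≤ p.
Pump with i = 2: xy^2z = 0^{p+k} 1^p 0^p 1^p, of length 4p+k. Suppose this equals vv. The string starts with 0 and ends with 1, so v does too; thus the boundary between the two copies of v is a 1→0 transition. There is exactly one such transition, at position 2p+k, so |v| = 2p+k and |vv| = 4p+2k ≠ 4p+k since k ≥ 1. So xy^2z ∉ L.
This contradicts the pumping lemma, so L is not regular.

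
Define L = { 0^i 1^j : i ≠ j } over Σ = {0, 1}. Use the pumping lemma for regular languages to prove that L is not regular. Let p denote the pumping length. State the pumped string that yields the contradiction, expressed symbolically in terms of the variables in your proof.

0^{p+p!} 1^{p+p!}

Assume L is regular; let p be its pumping constant.
Choose w = 0^p 1^{p+p!}. Since p ≠ p+p!, w ∈ L; and |w| ≥ p.
The pumping lemma gives a decomposition w = xyz where |xy| ≤ p and y is nonempty.
The first p characters of w are 0's, so xy (and hence y) consists only of 0's. Write y = 0^k, 1 ≤ k ≤ p.
Since 1 ≤ k ≤ p, k divides p!; set t = 1 + p!/k. Then xy^t z has p + (p!/k)·k = p + p! copies of 0. Now the 0-count equals the 1-count, so i ≠ j fails. So xy^t z = 0^{p+p!} 1^{p+p!} ∉ L.
Contradiction. Therefore L is not regular.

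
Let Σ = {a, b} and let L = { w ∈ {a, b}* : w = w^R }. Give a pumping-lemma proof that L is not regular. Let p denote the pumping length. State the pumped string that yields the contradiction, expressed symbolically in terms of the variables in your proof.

Suppose for contradiction that L is regular, and let p be the pumping length.
Take w = a^p b a^p, a palindrome of length 2p+1 ≥ p.
Write w = xyz as guaranteed by the lemma, with |xy| ≤ p and |y| ≥ 1.
The first p characters of w are a's, so xy (and hence y) consists only of a's. Write y = a^k, 1 ≤ k ≤ p.
Pump with i = 2: xy^2z = a^{p+k} b a^p. Its reverse is a^p b a^{p+k}, which differs from xy^2z since k ≥ 1. So xy^2z is not a palindrome and xy^2z ∉ L.
This is a contradiction; hence L is not regular.

a^{p+k} b a^p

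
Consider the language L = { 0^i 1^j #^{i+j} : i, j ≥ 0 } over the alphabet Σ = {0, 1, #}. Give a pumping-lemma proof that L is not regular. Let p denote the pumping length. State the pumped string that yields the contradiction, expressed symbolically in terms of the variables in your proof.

Suppose for contradiction that L is regular, and let p be the pumping length.
Take w = 0^p 1^p #^{2p} ∈ L (with i=j=p, i+j=2p), |w| = 4p ≥ p.
The pumping lemma gives a decomposition w = xyz where |xy| ≤ p and |y| > 0.
Because |xy| ≤ p and w begins with p copies of 0, we have y = 0^k with 1 ≤ k ≤ p.
Consider xy^2z = 0^{p+k} 1^p #^{2p}. Now the 0- and 1-counts sum to 2p+k, but the #-count is 2p ≠ 2p+k. So xy^2z ∉ L.
This is a contradiction; hence L is not regular.

0^{p+k} 1^p #^{2p}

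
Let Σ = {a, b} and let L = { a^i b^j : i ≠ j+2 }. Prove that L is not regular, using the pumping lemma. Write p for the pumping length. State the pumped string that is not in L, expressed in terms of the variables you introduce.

a^{p+p!} b^{p+p!-2}

Toward a contradiction, assume L is regular with pumping length p.
Choose w = a^p b^{p+p!-2}. Since p ≠ (p+p!-2)+2 = p+p!, w ∈ L; and |w| ≥ p.
The pumping lemma gives a decomposition w = xyz where |xy| ≤ p and |y| > 0.
Because |xy| ≤ p and w begins with p copies of a, we have y = a^k with 1 ≤ k ≤ p.
Since 1 ≤ k ≤ p, k divides p!; set t = 1 + p!/k. Then xy^t z has p + (p!/k)·k = p + p! copies of a. Now the a-count is p+p! and (b-count)+2 = (p+p!-2)+2 = p+p!, so i ≠ j+2 fails. So xy^t z = a^{p+p!} b^{p+p!-2} ∉ L.
This contradicts the pumping lemma, so L is not regular.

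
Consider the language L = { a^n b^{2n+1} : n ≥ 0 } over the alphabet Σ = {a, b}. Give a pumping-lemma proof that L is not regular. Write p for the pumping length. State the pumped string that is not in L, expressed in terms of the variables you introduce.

Assume L is regular. Let p be the pumping length given by the pumping lemma.
Let w = a^p b^{2p+1} ∈ L; note |w| = 3p+1 ≥ p.
By the pumping lemma, w = xyz with |xy| ≤ p and y is nonempty.
Since the first p symbols of w are all a's and |xy| ≤ p, y lies entirely in the leading a-block: y = a^k for some k with 1 ≤ k ≤ p.
Pump with i = 2: xy^2z = a^{p+k} b^{2p+1}. For this to lie in L we would need 2p+1 = 2(p+k)+1, which forces k = 0. But k ≥ 1, so xy^2z ∉ L.
This is a contradiction; hence L is not regular.

a^{p+k} b^{2p+1}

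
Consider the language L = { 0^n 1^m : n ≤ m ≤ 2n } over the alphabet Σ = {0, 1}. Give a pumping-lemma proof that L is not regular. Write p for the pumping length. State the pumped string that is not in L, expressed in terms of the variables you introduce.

Assume L is regular; let p be its pumping constant.
Take w = 0^p 1^p ∈ L (since p ≤ p ≤ 2p), with |w| = 2p ≥ p.
Write w = xyz as guaranteed by the lemma, with |xy| ≤ p and |y| > 0.
The first p characters of w are 0's, so xy (and hence y) consists only of 0's. Write y = 0^k, 1 ≤ k ≤ p.
Pump with i = 2: xy^2z = 0^{p+k} 1^p. Now n = p+k > p = m, so the condition n ≤ m fails. Thus xy^2z ∉ L.
Contradiction. Therefore L is not regular.

0^{p+k} 1^p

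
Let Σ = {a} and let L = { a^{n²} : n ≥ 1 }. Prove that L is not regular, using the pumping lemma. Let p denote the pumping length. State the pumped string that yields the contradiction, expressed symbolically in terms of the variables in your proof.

Assume L is regular; let p be its pumping constant.
Take w = a^{p²} ∈ L with |w| = p² ≥ p.
Write w = xyz as guaranteed by the lemma, with |xy| ≤ p and |y| > 0.
Then y = a^k for some k with 1 ≤ k ≤ p.
Pump with i = 2: xy^2z = a^{p²+k}. Since 1 ≤ k ≤ p, p² < p²+k ≤ p²+p < (p+1)², so p²+k lies strictly between consecutive squares and is not a perfect square. So xy^2z ∉ L.
Contradiction. Therefore L is not regular.

a^{p²+k}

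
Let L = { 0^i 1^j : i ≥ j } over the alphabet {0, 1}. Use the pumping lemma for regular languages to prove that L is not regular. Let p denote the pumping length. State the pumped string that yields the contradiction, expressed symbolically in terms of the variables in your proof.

0^{p-k} 1^p

Assume L is regular; let p be its pumping constant.
Choose w = 0^p 1^p ∈ L, with |w| = 2p ≥ p.
The pumping lemma gives a decomposition w = xyz where |xy| ≤ p and y is nonempty.
Because |xy| ≤ p and w begins with p copies of 0, we have y = 0^k with 1 ≤ k ≤ p.
Consider xy^0z = xz = 0^{p-k} 1^p. Since k ≥ 1, the 0-count p-k is less than p, so i ≥ j fails; thus xz ∉ L.
This is a contradiction; hence L is not regular.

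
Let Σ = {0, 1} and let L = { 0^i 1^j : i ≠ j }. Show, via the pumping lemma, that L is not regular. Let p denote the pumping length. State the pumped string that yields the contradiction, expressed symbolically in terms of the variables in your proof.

Toward a contradiction, assume L is regular with pumping length p.
Choose w = 0^p 1^{p+p!}. Since p ≠ p+p!, w ∈ L; and |w| ≥ p.
By the pumping lemma, w = xyz with |xy| ≤ p and |y| > 0.
The first p characters of w are 0's, so xy (and hence y) consists only of 0's. Write y = 0^k, 1 ≤ k ≤ p.
Since 1 ≤ k ≤ p, k divides p!; set t = 1 + p!/k. Then xy^t z has p + (p!/k)·k = p + p! copies of 0. Now the 0-count equals the 1-count, so i ≠ j fails. So xy^t z = 0^{p+p!} 1^{p+p!} ∉ L.
Contradiction. Therefore L is not regular.

0^{p+p!} 1^{p+p!}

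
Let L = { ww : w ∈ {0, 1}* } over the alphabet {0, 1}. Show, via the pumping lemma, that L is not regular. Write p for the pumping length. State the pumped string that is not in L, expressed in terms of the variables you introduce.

0^{p+k} 1^p 0^p 1^p

Assume L is regular; let p be its pumping constant.
Take w = 0^p 1^p 0^p 1^p = uu where u = 0^p1^p; then w ∈ L and |w| = 4p ≥ p.
By the pumping lemma, w = xyz with |xy| ≤ p and |y| > 0.
Because |xy| ≤ p and w begins with p copies of 0, we have y = 0^k with 1 ≤ k ≤ p.
Pump with i = 2: xy^2z = 0^{p+k} 1^p 0^p 1^p, of length 4p+k. Suppose this equals vv. The string starts with 0 and ends with 1, so v does too; thus the boundary between the two copies of v is a 1→0 transition. There is exactly one such transition, at position 2p+k, so |v| = 2p+k and |vv| = 4p+2k ≠ 4p+k since k ≥ 1. So xy^2z ∉ L.
This contradicts the pumping lemma, so L is not regular.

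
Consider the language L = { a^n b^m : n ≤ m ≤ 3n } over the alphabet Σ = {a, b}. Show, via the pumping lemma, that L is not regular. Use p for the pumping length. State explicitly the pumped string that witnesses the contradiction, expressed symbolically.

a^{p+k} b^p

Assume L is regular. Let p be the pumping length given by the pumping lemma.
Take w = a^p b^p ∈ L (since p ≤ p ≤ 3p), with |w| = 2p ≥ p.
Write w = xyz as guaranteed by the lemma, with |xy| ≤ p and |y| ≥ 1.
The first p characters of w are a's, so xy (and hence y) consists only of a's. Write y = a^k, 1 ≤ k ≤ p.
Pump with i = 2: xy^2z = a^{p+k} b^p. Now n = p+k > p = m, so the condition n ≤ m fails. Thus xy^2z ∉ L.
Contradiction. Therefore L is not regular.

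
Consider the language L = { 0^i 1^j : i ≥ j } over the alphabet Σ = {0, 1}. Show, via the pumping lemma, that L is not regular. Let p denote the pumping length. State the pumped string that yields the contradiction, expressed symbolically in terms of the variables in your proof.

0^{p-k} 1^p

Toward a contradiction, assume L is regular with pumping length p.
Choose w = 0^p 1^p ∈ L, with |w| = 2p ≥ p.
By the pumping lemma, w = xyz with |xy| ≤ p and |y| > 0.
Because |xy| ≤ p and w begins with p copies of 0, we have y = 0^k with 1 ≤ k ≤ p.
Consider xy^0z = xz = 0^{p-k} 1^p. Since k ≥ 1, the 0-count p-k is less than p, so i ≥ j fails; thus xz ∉ L.
Contradiction. Therefore L is not regular.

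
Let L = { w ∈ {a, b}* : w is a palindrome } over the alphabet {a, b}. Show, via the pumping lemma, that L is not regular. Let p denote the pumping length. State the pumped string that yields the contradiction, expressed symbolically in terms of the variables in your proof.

a^{p+k} b a^p

Assume L is regular; let p be its pumping constant.
Take w = a^p b a^p, a palindrome of length 2p+1 ≥ p.
The pumping lemma gives a decomposition w = xyz where |xy| ≤ p and y is nonempty.
Because |xy| ≤ p and w begins with p copies of a, we have y = a^k with 1 ≤ k ≤ p.
Pump with i = 2: xy^2z = a^{p+k} b a^p. Its reverse is a^p b a^{p+k}, which differs from xy^2z since k ≥ 1. So xy^2z is not a palindrome and xy^2z ∉ L.
This is a contradiction; hence L is not regular.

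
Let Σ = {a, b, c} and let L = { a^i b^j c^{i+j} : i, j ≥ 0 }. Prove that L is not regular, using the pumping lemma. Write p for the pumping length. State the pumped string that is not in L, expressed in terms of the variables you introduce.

Toward a contradiction, assume L is regular with pumping length p.
Take w = a^p b^p c^{2p} ∈ L (with i=j=p, i+j=2p), |w| = 4p ≥ p.
The pumping lemma gives a decomposition w = xyz where |xy| ≤ p and |y| ≥ 1.
The first p characters of w are a's, so xy (and hence y) consists only of a's. Write y = a^k, 1 ≤ k ≤ p.
Consider xy^2z = a^{p+k} b^p c^{2p}. Now the a- and b-counts sum to 2p+k, but the c-count is 2p ≠ 2p+k. So xy^2z ∉ L.
This is a contradiction; hence L is not regular.

a^{p+k} b^p c^{2p}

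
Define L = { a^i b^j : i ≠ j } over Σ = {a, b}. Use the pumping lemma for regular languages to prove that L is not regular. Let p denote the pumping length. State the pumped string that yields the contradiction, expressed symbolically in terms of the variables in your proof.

Suppose for contradiction that L is regular, and let p be the pumping length.
Choose w = a^p b^{p+p!}. Since p ≠ p+p!, w ∈ L; and |w| ≥ p.
The pumping lemma gives a decomposition w = xyz where |xy| ≤ p and |y| ≥ 1.
Because |xy| ≤ p and w begins with p copies of a, we have y = a^k with 1 ≤ k ≤ p.
Since 1 ≤ k ≤ p, k divides p!; set t = 1 + p!/k. Then xy^t z has p + (p!/k)·k = p + p! copies of a. Now the a-count equals the b-count, so i ≠ j fails. So xy^t z = a^{p+p!} b^{p+p!} ∉ L.
This is a contradiction; hence L is not regular.

a^{p+p!} b^{p+p!}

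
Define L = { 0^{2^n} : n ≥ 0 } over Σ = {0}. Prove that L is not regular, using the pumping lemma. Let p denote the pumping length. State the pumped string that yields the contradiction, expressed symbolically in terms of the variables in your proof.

0^{2^p+k}

Toward a contradiction, assume L is regular with pumping length p.
Take w = 0^{2^p} ∈ L with |w| = 2^p ≥ p.
The pumping lemma gives a decomposition w = xyz where |xy| ≤ p and |y| ≥ 1.
Then y = 0^k for some k with 1 ≤ k ≤ p.
Pump with i = 2: xy^2z = 0^{2^p+k}. Since 1 ≤ k ≤ p < 2^p, we have 2^p < 2^p+k < 2^{p+1}, so 2^p+k is not a power of 2. So xy^2z ∉ L.
This is a contradiction; hence L is not regular.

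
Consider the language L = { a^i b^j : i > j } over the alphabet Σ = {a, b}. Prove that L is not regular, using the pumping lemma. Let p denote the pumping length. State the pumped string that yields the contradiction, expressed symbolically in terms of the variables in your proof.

a^{p+1-k} b^p

Suppose for contradiction that L is regular, and let p be the pumping length.
Choose w = a^{p+1} b^p ∈ L, with |w| = 2p+1 ≥ p.
By the pumping lemma, w = xyz with |xy| ≤ p and |y| > 0.
Since the first p symbols of w are all a's and |xy| ≤ p, y lies entirely in the leading a-block: y = a^k for some k with 1 ≤ k ≤ p.
Consider xy^0z = xz = a^{p+1-k} b^p. Since k ≥ 1, the a-count p+1-k is at most p, so i > j fails; thus xz ∉ L.
This is a contradiction; hence L is not regular.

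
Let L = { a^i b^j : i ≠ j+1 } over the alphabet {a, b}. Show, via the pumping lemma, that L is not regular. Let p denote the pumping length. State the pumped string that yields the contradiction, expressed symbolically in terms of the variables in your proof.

a^{p+p!} b^{p+p!-1}

Toward a contradiction, assume L is regular with pumping length p.
Choose w = a^p b^{p+p!-1}. Since p ≠ (p+p!-1)+1 = p+p!, w ∈ L; and |w| ≥ p.
The pumping lemma gives a decomposition w = xyz where |xy| ≤ p and |y| ≥ 1.
Since the first p symbols of w are all a's and |xy| ≤ p, y lies entirely in the leading a-block: y = a^k for some k with 1 ≤ k ≤ p.
Since 1 ≤ k ≤ p, k divides p!; set t = 1 + p!/k. Then xy^t z has p + (p!/k)·k = p + p! copies of a. Now the a-count is p+p! and (b-count)+1 = (p+p!-1)+1 = p+p!, so i ≠ j+1 fails. So xy^t z = a^{p+p!} b^{p+p!-1} ∉ L.
Contradiction. Therefore L is not regular.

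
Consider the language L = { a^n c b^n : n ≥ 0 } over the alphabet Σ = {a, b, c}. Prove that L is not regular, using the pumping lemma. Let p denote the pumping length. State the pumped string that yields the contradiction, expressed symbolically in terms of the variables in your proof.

a^{p+k} c b^p

Assume L is regular. Let p be the pumping length given by the pumping lemma.
Take w = a^p c b^p ∈ L with |w| = 2p+1 ≥ p.
Write w = xyz as guaranteed by the lemma, with |xy| ≤ p and |y| ≥ 1.
Because |xy| ≤ p and w begins with p copies of a, we have y = a^k with 1 ≤ k ≤ p.
Pump with i = 2: xy^2z = a^{p+k} c b^p, which would require p+k = p. But k ≥ 1, so xy^2z ∉ L.
This is a contradiction; hence L is not regular.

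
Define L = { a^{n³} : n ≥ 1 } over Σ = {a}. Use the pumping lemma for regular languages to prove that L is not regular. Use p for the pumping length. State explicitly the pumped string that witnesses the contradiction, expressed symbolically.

Assume L is regular. Let p be the pumping length given by the pumping lemma.
Take w = a^{p³} ∈ L with |w| = p³ ≥ p.
The pumping lemma gives a decomposition w = xyz where |xy| ≤ p and |y| > 0.
Then y = a^k for some k with 1 ≤ k ≤ p.
Pump with i = 2: xy^2z = a^{p³+k}. Since 1 ≤ k ≤ p, p³ < p³+k ≤ p³+p < p³+3p²+3p+1 = (p+1)³, so p³+k is not a perfect cube. So xy^2z ∉ L.
This contradicts the pumping lemma, so L is not regular.

a^{p³+k}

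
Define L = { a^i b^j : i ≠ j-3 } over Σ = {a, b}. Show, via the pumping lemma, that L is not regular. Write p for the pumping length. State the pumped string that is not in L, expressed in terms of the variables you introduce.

Suppose for contradiction that L is regular, and let p be the pumping length.
Choose w = a^p b^{p+p!+3}. Since p ≠ (p+p!+3)-3 = p+p!, w ∈ L; and |w| ≥ p.
The pumping lemma gives a decomposition w = xyz where |xy| ≤ p and |y| > 0.
Since the first p symbols of w are all a's and |xy| ≤ p, y lies entirely in the leading a-block: y = a^k for some k with 1 ≤ k ≤ p.
Since 1 ≤ k ≤ p, k divides p!; set t = 1 + p!/k. Then xy^t z has p + (p!/k)·k = p + p! copies of a. Now the a-count is p+p! and (b-count)-3 = (p+p!+3)-3 = p+p!, so i ≠ j-3 fails. So xy^t z = a^{p+p!} b^{p+p!+3} ∉ L.
Contradiction. Therefore L is not regular.

a^{p+p!} b^{p+p!+3}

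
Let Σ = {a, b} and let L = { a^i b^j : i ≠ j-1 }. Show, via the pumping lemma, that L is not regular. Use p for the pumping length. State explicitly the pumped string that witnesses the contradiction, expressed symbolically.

Toward a contradiction, assume L is regular with pumping length p.
Choose w = a^p b^{p+p!+1}. Since p ≠ (p+p!+1)-1 = p+p!, w ∈ L; and |w| ≥ p.
By the pumping lemma, w = xyz with |xy| ≤ p and |y| > 0.
Since the first p symbols of w are all a's and |xy| ≤ p, y lies entirely in the leading a-block: y = a^k for some k with 1 ≤ k ≤ p.
Since 1 ≤ k ≤ p, k divides p!; set t = 1 + p!/k. Then xy^t z has p + (p!/k)·k = p + p! copies of a. Now the a-count is p+p! and (b-count)-1 = (p+p!+1)-1 = p+p!, so i ≠ j-1 fails. So xy^t z = a^{p+p!} b^{p+p!+1} ∉ L.
Contradiction. Therefore L is not regular.

a^{p+p!} b^{p+p!+1}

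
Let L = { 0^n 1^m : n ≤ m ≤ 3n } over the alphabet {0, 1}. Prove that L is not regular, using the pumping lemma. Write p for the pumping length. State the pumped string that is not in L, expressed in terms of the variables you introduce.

Assume L is regular; let p be its pumping constant.
Take w = 0^p 1^p ∈ L (since p ≤ p ≤ 3p), with |w| = 2p ≥ p.
By the pumping lemma, w = xyz with |xy| ≤ p and |y| > 0.
Because |xy| ≤ p and w begins with p copies of 0, we have y = 0^k with 1 ≤ k ≤ p.
Pump with i = 2: xy^2z = 0^{p+k} 1^p. Now n = p+k > p = m, so the condition n ≤ m fails. Thus xy^2z ∉ L.
This is a contradiction; hence L is not regular.

0^{p+k} 1^p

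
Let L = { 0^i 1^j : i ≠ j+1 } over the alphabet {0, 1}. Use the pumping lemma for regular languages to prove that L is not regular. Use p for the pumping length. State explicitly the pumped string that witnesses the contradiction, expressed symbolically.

0^{p+p!} 1^{p+p!-1}

Assume L is regular; let p be its pumping constant.
Choose w = 0^p 1^{p+p!-1}. Since p ≠ (p+p!-1)+1 = p+p!, w ∈ L; and |w| ≥ p.
By the pumping lemma, w = xyz with |xy| ≤ p and |y| > 0.
The first p characters of w are 0's, so xy (and hence y) consists only of 0's. Write y = 0^k, 1 ≤ k ≤ p.
Since 1 ≤ k ≤ p, k divides p!; set t = 1 + p!/k. Then xy^t z has p + (p!/k)·k = p + p! copies of 0. Now the 0-count is p+p! and (1-count)+1 = (p+p!-1)+1 = p+p!, so i ≠ j+1 fails. So xy^t z = 0^{p+p!} 1^{p+p!-1} ∉ L.
This is a contradiction; hence L is not regular.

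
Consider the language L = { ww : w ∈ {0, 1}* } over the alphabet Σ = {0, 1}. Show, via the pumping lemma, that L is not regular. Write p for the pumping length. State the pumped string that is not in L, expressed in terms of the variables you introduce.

0^{p+k} 1^p 0^p 1^p

Toward a contradiction, assume L is regular with pumping length p.
Take w = 0^p 1^p 0^p 1^p = uu where u = 0^p1^p; then w ∈ L and |w| = 4p ≥ p.
Write w = xyz as guaranteed by the lemma, with |xy| ≤ p and y is nonempty.
Since the first p symbols of w are all 0's and |xy| ≤ p, y lies entirely in the leading 0-block: y = 0^k for some k with 1 ≤ k ≤ p.
Pump with i = 2: xy^2z = 0^{p+k} 1^p 0^p 1^p, of length 4p+k. Suppose this equals vv. The string starts with 0 and ends with 1, so v does too; thus the boundary between the two copies of v is a 1→0 transition. There is exactly one such transition, at position 2p+k, so |v| = 2p+k and |vv| = 4p+2k ≠ 4p+k since k ≥ 1. So xy^2z ∉ L.
This is a contradiction; hence L is not regular.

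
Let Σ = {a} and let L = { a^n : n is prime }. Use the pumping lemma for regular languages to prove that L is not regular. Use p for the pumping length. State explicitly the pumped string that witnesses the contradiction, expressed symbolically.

Toward a contradiction, assume L is regular with pumping length p.
Let q be a prime with q ≥ p+2 (infinitely many primes exist), and take w = a^q ∈ L with |w| = q ≥ p.
The pumping lemma gives a decomposition w = xyz where |xy| ≤ p and |y| > 0.
Then y = a^k for some k with 1 ≤ k ≤ p.
Since 1 ≤ k ≤ p, |xz| = q-k. Pump with i = q+1: |xy^{q+1}z| = (q-k)+(q+1)k = q+qk = q(1+k), which is composite (both factors ≥ 2). So xy^{q+1}z = a^{q(1+k)} ∉ L.
Contradiction. Therefore L is not regular.

a^{q(1+k)}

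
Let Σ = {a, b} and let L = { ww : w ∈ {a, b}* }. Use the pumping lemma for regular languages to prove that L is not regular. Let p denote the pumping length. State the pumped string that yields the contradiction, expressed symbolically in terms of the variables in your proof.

a^{p+k} b^p a^p b^p

Toward a contradiction, assume L is regular with pumping length p.
Take w = a^p b^p a^p b^p = uu where u = a^pb^p; then w ∈ L and |w| = 4p ≥ p.
The pumping lemma gives a decomposition w = xyz where |xy| ≤ p and |y| > 0.
Since the first p symbols of w are all a's and |xy| ≤ p, y lies entirely in the leading a-block: y = a^k for some k with 1 ≤ k ≤ p.
Pump with i = 2: xy^2z = a^{p+k} b^p a^p b^p, of length 4p+k. Suppose this equals vv. The string starts with a and ends with b, so v does too; thus the boundary between the two copies of v is a b→a transition. There is exactly one such transition, at position 2p+k, so |v| = 2p+k and |vv| = 4p+2k ≠ 4p+k since k ≥ 1. So xy^2z ∉ L.
Contradiction. Therefore L is not regular.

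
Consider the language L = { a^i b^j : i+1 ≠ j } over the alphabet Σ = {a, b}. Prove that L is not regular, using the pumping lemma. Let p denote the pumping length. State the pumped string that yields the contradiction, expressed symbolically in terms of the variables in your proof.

a^{p+p!} b^{p+p!+1}

Assume L is regular. Let p be the pumping length given by the pumping lemma.
Choose w = a^p b^{p+p!+1}. Since p ≠ (p+p!+1)-1 = p+p!, w ∈ L; and |w| ≥ p.
By the pumping lemma, w = xyz with |xy| ≤ p and y is nonempty.
Because |xy| ≤ p and w begins with p copies of a, we have y = a^k with 1 ≤ k ≤ p.
Since 1 ≤ k ≤ p, k divides p!; set t = 1 + p!/k. Then xy^t z has p + (p!/k)·k = p + p! copies of a. Now the a-count is p+p! and (b-count)-1 = (p+p!+1)-1 = p+p!, so i+1 ≠ j fails. So xy^t z = a^{p+p!} b^{p+p!+1} ∉ L.
This contradicts the pumping lemma, so L is not regular.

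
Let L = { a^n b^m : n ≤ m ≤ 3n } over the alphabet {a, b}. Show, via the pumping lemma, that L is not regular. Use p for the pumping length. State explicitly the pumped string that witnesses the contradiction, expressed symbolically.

a^{p+k} b^p

Assume L is regular; let p be its pumping constant.
Take w = a^p b^p ∈ L (since p ≤ p ≤ 3p), with |w| = 2p ≥ p.
The pumping lemma gives a decomposition w = xyz where |xy| ≤ p and |y| ≥ 1.
The first p characters of w are a's, so xy (and hence y) consists only of a's. Write y = a^k, 1 ≤ k ≤ p.
Pump with i = 2: xy^2z = a^{p+k} b^p. Now n = p+k > p = m, so the condition n ≤ m fails. Thus xy^2z ∉ L.
Contradiction. Therefore L is not regular.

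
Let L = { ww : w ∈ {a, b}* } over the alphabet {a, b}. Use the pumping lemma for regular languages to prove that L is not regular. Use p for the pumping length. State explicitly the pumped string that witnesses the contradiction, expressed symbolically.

Toward a contradiction, assume L is regular with pumping length p.
Take w = a^p b^p a^p b^p = uu where u = a^pb^p; then w ∈ L and |w| = 4p ≥ p.
The pumping lemma gives a decomposition w = xyz where |xy| ≤ p and |y| ≥ 1.
The first p characters of w are a's, so xy (and hence y) consists only of a's. Write y = a^k, 1 ≤ k ≤ p.
Pump with i = 2: xy^2z = a^{p+k} b^p a^p b^p, of length 4p+k. Suppose this equals vv. The string starts with a and ends with b, so v does too; thus the boundary between the two copies of v is a b→a transition. There is exactly one such transition, at position 2p+k, so |v| = 2p+k and |vv| = 4p+2k ≠ 4p+k since k ≥ 1. So xy^2z ∉ L.
Contradiction. Therefore L is not regular.

a^{p+k} b^p a^p b^p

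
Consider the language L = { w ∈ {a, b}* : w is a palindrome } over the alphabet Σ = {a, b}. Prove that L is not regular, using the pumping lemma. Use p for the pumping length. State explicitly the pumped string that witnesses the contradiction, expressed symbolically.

Suppose for contradiction that L is regular, and let p be the pumping length.
Take w = a^p b a^p, a palindrome of length 2p+1 ≥ p.
Write w = xyz as guaranteed by the lemma, with |xy| ≤ p and y is nonempty.
Because |xy| ≤ p and w begins with p copies of a, we have y = a^k with 1 ≤ k ≤ p.
Pump with i = 2: xy^2z = a^{p+k} b a^p. Its reverse is a^p b a^{p+k}, which differs from xy^2z since k ≥ 1. So xy^2z is not a palindrome and xy^2z ∉ L.
This is a contradiction; hence L is not regular.

a^{p+k} b a^p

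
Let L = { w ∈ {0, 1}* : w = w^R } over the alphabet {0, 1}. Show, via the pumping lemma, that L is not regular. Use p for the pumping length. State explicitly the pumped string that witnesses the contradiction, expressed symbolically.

0^{p+k} 1 0^p

Toward a contradiction, assume L is regular with pumping length p.
Take w = 0^p 1 0^p, a palindrome of length 2p+1 ≥ p.
By the pumping lemma, w = xyz with |xy| ≤ p and y is nonempty.
Because |xy| ≤ p and w begins with p copies of 0, we have y = 0^k with 1 ≤ k ≤ p.
Pump with i = 2: xy^2z = 0^{p+k} 1 0^p. Its reverse is 0^p 1 0^{p+k}, which differs from xy^2z since k ≥ 1. So xy^2z is not a palindrome and xy^2z ∉ L.
This is a contradiction; hence L is not regular.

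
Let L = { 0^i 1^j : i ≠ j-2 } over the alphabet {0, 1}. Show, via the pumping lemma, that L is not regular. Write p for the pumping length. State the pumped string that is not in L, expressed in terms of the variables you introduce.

0^{p+p!} 1^{p+p!+2}

Assume L is regular. Let p be the pumping length given by the pumping lemma.
Choose w = 0^p 1^{p+p!+2}. Since p ≠ (p+p!+2)-2 = p+p!, w ∈ L; and |w| ≥ p.
The pumping lemma gives a decomposition w = xyz where |xy| ≤ p and |y| > 0.
The first p characters of w are 0's, so xy (and hence y) consists only of 0's. Write y = 0^k, 1 ≤ k ≤ p.
Since 1 ≤ k ≤ p, k divides p!; set t = 1 + p!/k. Then xy^t z has p + (p!/k)·k = p + p! copies of 0. Now the 0-count is p+p! and (1-count)-2 = (p+p!+2)-2 = p+p!, so i ≠ j-2 fails. So xy^t z = 0^{p+p!} 1^{p+p!+2} ∉ L.
Contradiction. Therefore L is not regular.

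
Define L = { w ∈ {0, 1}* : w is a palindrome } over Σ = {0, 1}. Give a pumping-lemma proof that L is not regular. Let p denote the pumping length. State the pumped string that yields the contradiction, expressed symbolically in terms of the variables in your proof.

Assume L is regular; let p be its pumping constant.
Take w = 0^p 1 0^p, a palindrome of length 2p+1 ≥ p.
The pumping lemma gives a decomposition w = xyz where |xy| ≤ p and |y| > 0.
The first p characters of w are 0's, so xy (and hence y) consists only of 0's. Write y = 0^k, 1 ≤ k ≤ p.
Pump with i = 2: xy^2z = 0^{p+k} 1 0^p. Its reverse is 0^p 1 0^{p+k}, which differs from xy^2z since k ≥ 1. So xy^2z is not a palindrome and xy^2z ∉ L.
Contradiction. Therefore L is not regular.

0^{p+k} 1 0^p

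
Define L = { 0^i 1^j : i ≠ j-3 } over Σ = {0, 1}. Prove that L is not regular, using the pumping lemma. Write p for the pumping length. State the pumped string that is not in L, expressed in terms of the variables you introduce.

0^{p+p!} 1^{p+p!+3}

Assume L is regular; let p be its pumping constant.
Choose w = 0^p 1^{p+p!+3}. Since p ≠ (p+p!+3)-3 = p+p!, w ∈ L; and |w| ≥ p.
Write w = xyz as guaranteed by the lemma, with |xy| ≤ p and |y| ≥ 1.
Since the first p symbols of w are all 0's and |xy| ≤ p, y lies entirely in the leading 0-block: y = 0^k for some k with 1 ≤ k ≤ p.
Since 1 ≤ k ≤ p, k divides p!; set t = 1 + p!/k. Then xy^t z has p + (p!/k)·k = p + p! copies of 0. Now the 0-count is p+p! and (1-count)-3 = (p+p!+3)-3 = p+p!, so i ≠ j-3 fails. So xy^t z = 0^{p+p!} 1^{p+p!+3} ∉ L.
Contradiction. Therefore L is not regular.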